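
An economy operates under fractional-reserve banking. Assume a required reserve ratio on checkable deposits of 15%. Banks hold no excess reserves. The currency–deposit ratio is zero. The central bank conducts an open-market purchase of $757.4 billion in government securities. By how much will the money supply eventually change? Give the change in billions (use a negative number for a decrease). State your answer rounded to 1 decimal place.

$5049.3 billion

The simple money multiplier is m = 1/rr = 1/0.15 ≈ 6.66667.
An open-market purchase increases the monetary base by 757.4 billion, so ΔM = m × ΔMB = 6.66667 × 757.4 ≈ 5049.3359 billion.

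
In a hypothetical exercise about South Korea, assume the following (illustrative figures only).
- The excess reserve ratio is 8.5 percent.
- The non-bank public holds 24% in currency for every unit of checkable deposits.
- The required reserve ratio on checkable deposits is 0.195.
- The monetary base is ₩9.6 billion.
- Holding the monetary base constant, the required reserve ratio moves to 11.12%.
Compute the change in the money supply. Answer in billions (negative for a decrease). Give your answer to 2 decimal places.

₩4.40 billion

Initially m₁ = (1 + 0.24) / (0.195 + 0.085 + 0.24) ≈ 2.3846, so M₁ = 2.3846 × 9.6 ≈ 22.8922 billion.
After the change m₂ = (1 + 0.24) / (0.1112 + 0.085 + 0.24) ≈ 2.8427, so M₂ = 2.8427 × 9.6 ≈ 27.2899 billion.
ΔM = M₂ − M₁ = 27.2899 − 22.8922 = 4.3977 billion.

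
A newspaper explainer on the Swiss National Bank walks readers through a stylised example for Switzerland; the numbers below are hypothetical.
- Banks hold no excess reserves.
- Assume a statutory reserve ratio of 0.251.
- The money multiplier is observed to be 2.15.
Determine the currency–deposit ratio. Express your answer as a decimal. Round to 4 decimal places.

0.4003

Using m = 2.15. From m = (1 + c)/(c + rr + e), rearranging gives 1 + c = m·(c + rr + e), so c·(1 − m) = m·(rr + e) − 1.
Hence c = [m·(rr + e) − 1]/(1 − m) = [2.15 × (0.251 + 0) − 1] / (1 − 2.15) ≈ 0.400304.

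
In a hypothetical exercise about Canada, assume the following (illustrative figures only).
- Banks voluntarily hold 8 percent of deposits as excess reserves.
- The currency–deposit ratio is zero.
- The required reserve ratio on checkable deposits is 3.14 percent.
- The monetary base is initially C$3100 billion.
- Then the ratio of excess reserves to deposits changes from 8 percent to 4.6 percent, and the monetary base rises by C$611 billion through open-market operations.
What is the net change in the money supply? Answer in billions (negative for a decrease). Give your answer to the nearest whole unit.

C$20118 billion

Before: m₁ = 1 / (0.0314 + 0.08) ≈ 8.97666, MB₁ = 3100, so M₁ = 8.97666 × 3100 = 27827.646 billion.
After: m₂ = 1 / (0.0314 + 0.046) ≈ 12.91990, MB₂ = 3100 + 611 = 3711, so M₂ = 12.91990 × 3711 = 47945.7489 billion.
ΔM = M₂ − M₁ = 47945.7489 − 27827.646 = 20118.1029 billion.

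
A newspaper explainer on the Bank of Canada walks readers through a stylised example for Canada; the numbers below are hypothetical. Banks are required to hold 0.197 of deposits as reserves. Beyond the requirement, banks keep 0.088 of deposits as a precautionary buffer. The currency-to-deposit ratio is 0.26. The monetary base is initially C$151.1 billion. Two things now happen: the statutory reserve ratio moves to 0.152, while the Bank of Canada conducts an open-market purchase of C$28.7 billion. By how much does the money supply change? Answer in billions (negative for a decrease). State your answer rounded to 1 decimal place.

Before: m₁ = (1 + 0.26) / (0.197 + 0.088 + 0.26) ≈ 2.31193, MB₁ = 151.1, so M₁ = 2.31193 × 151.1 ≈ 349.3326 billion.
After: m₂ = (1 + 0.26) / (0.152 + 0.088 + 0.26) = 2.52, MB₂ = 151.1 + 28.7 = 179.8, so M₂ = 2.52 × 179.8 = 453.096 billion.
ΔM = M₂ − M₁ = 453.096 − 349.3326 = 103.7634 billion.

C$103.8 billion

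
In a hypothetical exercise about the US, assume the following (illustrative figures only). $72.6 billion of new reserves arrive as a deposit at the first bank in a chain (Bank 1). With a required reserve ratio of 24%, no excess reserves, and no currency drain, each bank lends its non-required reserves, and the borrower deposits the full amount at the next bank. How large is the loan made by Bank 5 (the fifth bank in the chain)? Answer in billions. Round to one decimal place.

$18.4 billion

Each bank lends a fraction (1 − rr) = 0.7600 of the deposit it receives, so Bank 5 receives 72.6·0.7600^4 and lends 72.6·0.7600^5 ≈ 18.4079 billion.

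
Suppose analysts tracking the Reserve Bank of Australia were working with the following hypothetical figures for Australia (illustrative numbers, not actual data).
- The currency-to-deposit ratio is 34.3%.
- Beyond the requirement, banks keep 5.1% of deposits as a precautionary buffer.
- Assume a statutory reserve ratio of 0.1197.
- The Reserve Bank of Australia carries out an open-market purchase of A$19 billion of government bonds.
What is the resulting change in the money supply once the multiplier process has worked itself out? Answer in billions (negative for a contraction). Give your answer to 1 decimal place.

A$49.7 billion

The money multiplier is m = (1 + c) / (rr + e + c) = (1 + 0.343) / (0.1197 + 0.051 + 0.343) ≈ 2.6144.
The purchase adds 19 billion of base, so ΔM = m × ΔMB = 2.6144 × (+19) = 49.6736 billion.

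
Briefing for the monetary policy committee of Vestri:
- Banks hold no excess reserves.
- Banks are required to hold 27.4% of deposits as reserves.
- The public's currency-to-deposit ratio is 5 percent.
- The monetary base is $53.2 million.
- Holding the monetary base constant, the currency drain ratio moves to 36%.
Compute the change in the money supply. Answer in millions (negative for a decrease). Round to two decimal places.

Initially m₁ = (1 + 0.05) / (0.274 + 0.05) ≈ 3.24074, so M₁ = 3.24074 × 53.2 ≈ 172.4074 million.
After the change m₂ = (1 + 0.36) / (0.274 + 0.36) ≈ 2.14511, so M₂ = 2.14511 × 53.2 ≈ 114.1199 million.
ΔM = M₂ − M₁ = 114.1199 − 172.4074 = -58.2875 million.

-58.29 million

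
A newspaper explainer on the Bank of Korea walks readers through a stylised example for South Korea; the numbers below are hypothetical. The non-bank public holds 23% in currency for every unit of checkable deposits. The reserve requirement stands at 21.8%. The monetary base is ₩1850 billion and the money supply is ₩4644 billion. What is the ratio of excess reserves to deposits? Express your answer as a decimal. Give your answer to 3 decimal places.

Using m = M/MB = 4644/1850 ≈ 2.510270. Since m = (1 + c)/(c + rr + e), the denominator satisfies c + rr + e = (1 + c)/m = (1 + 0.23) / 2.510270 ≈ 0.489987.
With c = 0.23 and rr = 0.218, the ratio of excess reserves to deposits is 0.489987 − 0.23 − 0.218 = 0.041987.

0.042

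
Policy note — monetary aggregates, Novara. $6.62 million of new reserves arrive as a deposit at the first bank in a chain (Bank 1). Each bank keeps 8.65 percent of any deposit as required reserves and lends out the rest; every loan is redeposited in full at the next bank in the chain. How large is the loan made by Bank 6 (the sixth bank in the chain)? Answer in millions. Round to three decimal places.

$3.847 million

Each bank lends a fraction (1 − rr) = 0.9135 of the deposit it receives, so Bank 6 receives 6.62·0.9135^5 and lends 6.62·0.9135^6 ≈ 3.8469 million.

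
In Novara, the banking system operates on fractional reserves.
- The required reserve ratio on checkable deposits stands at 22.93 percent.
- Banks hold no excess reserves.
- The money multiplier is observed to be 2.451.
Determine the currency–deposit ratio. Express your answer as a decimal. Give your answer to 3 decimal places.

Using m = 2.451. From m = (1 + c)/(c + rr + e), rearranging gives 1 + c = m·(c + rr + e), so c·(1 − m) = m·(rr + e) − 1.
Hence c = [m·(rr + e) − 1]/(1 − m) = [2.451 × (0.2293 + 0) − 1] / (1 − 2.451) ≈ 0.301851.

0.302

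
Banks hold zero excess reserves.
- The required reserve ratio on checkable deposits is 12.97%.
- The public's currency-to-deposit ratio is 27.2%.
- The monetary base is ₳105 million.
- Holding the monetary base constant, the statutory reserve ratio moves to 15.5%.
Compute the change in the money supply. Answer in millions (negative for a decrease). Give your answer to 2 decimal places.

-19.70 million

Initially m₁ = (1 + 0.272) / (0.1297 + 0.272) ≈ 3.166542, so M₁ = 3.166542 × 105 ≈ 332.4869 million.
After the change m₂ = (1 + 0.272) / (0.155 + 0.272) ≈ 2.978923, so M₂ = 2.978923 × 105 ≈ 312.7869 million.
ΔM = M₂ − M₁ = 312.7869 − 332.4869 = -19.7 million.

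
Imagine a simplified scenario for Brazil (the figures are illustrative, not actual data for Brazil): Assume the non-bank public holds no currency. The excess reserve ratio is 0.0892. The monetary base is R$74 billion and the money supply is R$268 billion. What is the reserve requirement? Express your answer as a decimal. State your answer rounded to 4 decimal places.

0.1869

Using m = M/MB = 268/74 ≈ 3.621622. Since m = (1 + c)/(c + rr + e), the denominator satisfies c + rr + e = (1 + c)/m = (1 + 0) / 3.621622 ≈ 0.276119.
With c = 0 and e = 0.0892, the reserve requirement is 0.276119 − 0 − 0.0892 = 0.186919.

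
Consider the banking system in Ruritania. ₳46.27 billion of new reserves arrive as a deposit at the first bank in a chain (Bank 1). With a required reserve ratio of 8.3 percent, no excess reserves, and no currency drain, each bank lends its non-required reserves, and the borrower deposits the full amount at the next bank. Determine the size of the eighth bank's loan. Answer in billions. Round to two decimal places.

₳23.13 billion

Each bank lends a fraction (1 − rr) = 0.9170 of the deposit it receives, so Bank 8 receives 46.27·0.9170^7 and lends 46.27·0.9170^8 ≈ 23.1342 billion.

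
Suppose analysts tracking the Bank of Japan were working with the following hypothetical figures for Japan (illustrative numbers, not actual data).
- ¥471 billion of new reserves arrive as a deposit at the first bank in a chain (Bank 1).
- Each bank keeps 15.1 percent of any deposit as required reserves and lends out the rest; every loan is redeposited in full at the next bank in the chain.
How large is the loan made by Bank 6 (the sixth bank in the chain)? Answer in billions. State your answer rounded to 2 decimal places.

¥176.39 billion

Each bank lends a fraction (1 − rr) = 0.8490 of the deposit it receives, so Bank 6 receives 471·0.8490^5 and lends 471·0.8490^6 ≈ 176.3872 billion.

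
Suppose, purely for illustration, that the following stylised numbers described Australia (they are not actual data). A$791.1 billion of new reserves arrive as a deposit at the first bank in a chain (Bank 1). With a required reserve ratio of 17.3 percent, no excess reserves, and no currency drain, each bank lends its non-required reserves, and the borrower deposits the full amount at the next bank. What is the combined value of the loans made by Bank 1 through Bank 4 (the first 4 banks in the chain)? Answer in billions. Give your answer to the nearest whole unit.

Bank i lends (1 − rr)^i of the original deposit: Bank 1 lends 791.1·0.8270 = 654.2397, Bank 2 lends 791.1·0.8270² ≈ 541.0562, and so on.
Summing a geometric series: total = 791.1·[0.8270·(1 − 0.8270^4) / (1 − 0.8270)] ≈ 2012.7935 billion.

A$2013 billion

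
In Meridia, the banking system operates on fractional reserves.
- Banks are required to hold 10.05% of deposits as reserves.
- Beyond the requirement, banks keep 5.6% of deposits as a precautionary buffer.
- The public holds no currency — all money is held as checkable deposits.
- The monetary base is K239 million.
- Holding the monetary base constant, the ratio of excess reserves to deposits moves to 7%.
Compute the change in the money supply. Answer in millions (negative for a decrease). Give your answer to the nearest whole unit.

Initially m₁ = 1 / (0.1005 + 0.056) ≈ 6.3898, so M₁ = 6.3898 × 239 = 1527.1622 million.
After the change m₂ = 1 / (0.1005 + 0.07) ≈ 5.8651, so M₂ = 5.8651 × 239 = 1401.7589 million.
ΔM = M₂ − M₁ = 1401.7589 − 1527.1622 = -125.4033 million.

-125 million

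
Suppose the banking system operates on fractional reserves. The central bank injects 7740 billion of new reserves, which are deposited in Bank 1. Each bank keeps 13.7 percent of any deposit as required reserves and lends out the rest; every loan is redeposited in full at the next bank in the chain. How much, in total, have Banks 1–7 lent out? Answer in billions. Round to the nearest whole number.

Bank i lends (1 − rr)^i of the original deposit: Bank 1 lends 7740·0.8630 = 6679.6200, Bank 2 lends 7740·0.8630² ≈ 5764.5121, and so on.
Summing a geometric series: total = 7740·[0.8630·(1 − 0.8630^7) / (1 − 0.8630)] ≈ 31374.0697 billion.

31374 billion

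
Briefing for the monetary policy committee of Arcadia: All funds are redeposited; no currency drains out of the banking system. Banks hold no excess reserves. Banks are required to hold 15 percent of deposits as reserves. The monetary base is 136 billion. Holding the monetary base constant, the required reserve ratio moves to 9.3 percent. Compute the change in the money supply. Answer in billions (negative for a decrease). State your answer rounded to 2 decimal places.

Initially m₁ = 1 / (0.15) ≈ 6.666667, so M₁ = 6.666667 × 136 ≈ 906.6667 billion.
After the change m₂ = 1 / (0.093) ≈ 10.752688, so M₂ = 10.752688 × 136 ≈ 1462.3656 billion.
ΔM = M₂ − M₁ = 1462.3656 − 906.6667 = 555.6989 billion.

555.70 billion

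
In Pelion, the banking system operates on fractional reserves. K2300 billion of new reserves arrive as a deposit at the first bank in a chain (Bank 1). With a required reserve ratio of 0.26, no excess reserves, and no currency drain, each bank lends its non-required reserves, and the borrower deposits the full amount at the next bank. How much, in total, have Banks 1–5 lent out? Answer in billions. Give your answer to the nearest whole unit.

Bank i lends (1 − rr)^i of the original deposit: Bank 1 lends 2300·0.7400 = 1702.0000, Bank 2 lends 2300·0.7400² = 1259.4800, and so on.
Summing a geometric series: total = 2300·[0.7400·(1 − 0.7400^5) / (1 − 0.7400)] ≈ 5093.5580 billion.

K5094 billion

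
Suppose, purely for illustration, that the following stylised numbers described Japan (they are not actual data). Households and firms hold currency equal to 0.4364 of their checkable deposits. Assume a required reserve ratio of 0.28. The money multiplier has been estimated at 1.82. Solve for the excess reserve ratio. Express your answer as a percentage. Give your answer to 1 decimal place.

7.3%

Using m = 1.82. Since m = (1 + c)/(c + rr + e), the denominator satisfies c + rr + e = (1 + c)/m = (1 + 0.4364) / 1.82 ≈ 0.789231.
With c = 0.4364 and rr = 0.28, the excess reserve ratio is 0.789231 − 0.4364 − 0.28 = 0.072831.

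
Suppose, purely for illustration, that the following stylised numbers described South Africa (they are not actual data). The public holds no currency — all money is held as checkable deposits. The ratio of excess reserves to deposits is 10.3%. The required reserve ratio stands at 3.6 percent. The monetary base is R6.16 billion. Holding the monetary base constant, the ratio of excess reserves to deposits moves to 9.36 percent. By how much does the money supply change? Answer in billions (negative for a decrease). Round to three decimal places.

R3.214 billion

Initially m₁ = 1 / (0.036 + 0.103) ≈ 7.19424, so M₁ = 7.19424 × 6.16 ≈ 44.3165 billion.
After the change m₂ = 1 / (0.036 + 0.0936) ≈ 7.71605, so M₂ = 7.71605 × 6.16 ≈ 47.5309 billion.
ΔM = M₂ − M₁ = 47.5309 − 44.3165 = 3.2144 billion.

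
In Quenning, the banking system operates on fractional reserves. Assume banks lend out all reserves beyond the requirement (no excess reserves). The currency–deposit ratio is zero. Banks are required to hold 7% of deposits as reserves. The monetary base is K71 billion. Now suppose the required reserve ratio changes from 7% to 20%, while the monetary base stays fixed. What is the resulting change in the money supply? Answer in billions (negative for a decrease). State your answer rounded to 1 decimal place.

-659.3 billion

Initially m₁ = 1 / (0.07) ≈ 14.2857, so M₁ = 14.2857 × 71 = 1014.2847 billion.
After the change m₂ = 1 / (0.2) = 5, so M₂ = 5 × 71 = 355 billion.
ΔM = M₂ − M₁ = 355 − 1014.2847 = -659.2847 billion.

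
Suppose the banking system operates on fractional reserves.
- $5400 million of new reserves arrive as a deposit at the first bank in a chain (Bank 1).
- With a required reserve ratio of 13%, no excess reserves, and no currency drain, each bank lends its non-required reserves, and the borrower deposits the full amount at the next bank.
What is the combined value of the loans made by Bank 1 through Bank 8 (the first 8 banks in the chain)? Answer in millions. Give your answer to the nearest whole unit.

$24277 million

Bank i lends (1 − rr)^i of the original deposit: Bank 1 lends 5400·0.8700 = 4698.0000, Bank 2 lends 5400·0.8700² = 4087.2600, and so on.
Summing a geometric series: total = 5400·[0.8700·(1 − 0.8700^8) / (1 − 0.8700)] ≈ 24277.3967 million.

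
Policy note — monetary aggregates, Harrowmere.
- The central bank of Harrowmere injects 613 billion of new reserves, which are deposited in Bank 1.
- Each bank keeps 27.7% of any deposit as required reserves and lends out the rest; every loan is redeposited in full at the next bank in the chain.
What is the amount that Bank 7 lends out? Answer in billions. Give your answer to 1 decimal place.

63.3 billion

Each bank lends a fraction (1 − rr) = 0.7230 of the deposit it receives, so Bank 7 receives 613·0.7230^6 and lends 613·0.7230^7 ≈ 63.3036 billion.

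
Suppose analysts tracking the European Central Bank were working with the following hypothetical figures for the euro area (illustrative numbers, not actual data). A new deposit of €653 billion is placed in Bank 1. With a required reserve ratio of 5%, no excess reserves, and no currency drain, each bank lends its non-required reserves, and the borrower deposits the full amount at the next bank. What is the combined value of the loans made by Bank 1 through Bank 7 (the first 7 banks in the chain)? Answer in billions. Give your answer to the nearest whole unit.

€3743 billion

Bank i lends (1 − rr)^i of the original deposit: Bank 1 lends 653·0.9500 = 620.3500, Bank 2 lends 653·0.9500² = 589.3325, and so on.
Summing a geometric series: total = 653·[0.9500·(1 − 0.9500^7) / (1 − 0.9500)] ≈ 3742.7292 billion.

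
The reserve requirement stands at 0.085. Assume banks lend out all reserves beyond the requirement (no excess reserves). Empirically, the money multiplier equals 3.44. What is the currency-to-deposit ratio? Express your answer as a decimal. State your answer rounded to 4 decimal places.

0.2900

Using m = 3.44. From m = (1 + c)/(c + rr + e), rearranging gives 1 + c = m·(c + rr + e), so c·(1 − m) = m·(rr + e) − 1.
Hence c = [m·(rr + e) − 1]/(1 − m) = [3.44 × (0.085 + 0) − 1] / (1 − 3.44) = 0.290000.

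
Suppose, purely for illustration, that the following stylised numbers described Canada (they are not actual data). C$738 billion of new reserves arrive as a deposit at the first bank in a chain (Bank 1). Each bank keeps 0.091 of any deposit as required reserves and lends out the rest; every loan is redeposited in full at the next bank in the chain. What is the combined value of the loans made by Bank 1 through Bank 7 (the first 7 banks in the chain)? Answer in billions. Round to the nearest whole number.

Bank i lends (1 − rr)^i of the original deposit: Bank 1 lends 738·0.9090 = 670.8420, Bank 2 lends 738·0.9090² ≈ 609.7954, and so on.
Summing a geometric series: total = 738·[0.9090·(1 − 0.9090^7) / (1 − 0.9090)] ≈ 3591.5921 billion.

C$3592 billion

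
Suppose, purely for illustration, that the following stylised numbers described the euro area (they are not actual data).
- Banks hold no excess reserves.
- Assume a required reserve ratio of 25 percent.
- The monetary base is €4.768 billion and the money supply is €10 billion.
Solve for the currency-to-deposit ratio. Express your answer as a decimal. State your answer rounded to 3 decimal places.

0.433

Using m = M/MB = 10/4.768 ≈ 2.097315. From m = (1 + c)/(c + rr + e), rearranging gives 1 + c = m·(c + rr + e), so c·(1 − m) = m·(rr + e) − 1.
Hence c = [m·(rr + e) − 1]/(1 − m) = [2.097315 × (0.25 + 0) − 1] / (1 − 2.097315) ≈ 0.433487.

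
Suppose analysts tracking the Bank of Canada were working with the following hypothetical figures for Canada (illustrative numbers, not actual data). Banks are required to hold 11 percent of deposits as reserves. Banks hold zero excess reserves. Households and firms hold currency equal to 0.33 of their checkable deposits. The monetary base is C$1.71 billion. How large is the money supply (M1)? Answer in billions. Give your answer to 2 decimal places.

The money multiplier is m = (1 + c) / (rr + c) = (1 + 0.33) / (0.11 + 0.33) ≈ 3.0227.
So M = m × MB = 3.0227 × 1.71 ≈ 5.1688 billion.

C$5.17 billion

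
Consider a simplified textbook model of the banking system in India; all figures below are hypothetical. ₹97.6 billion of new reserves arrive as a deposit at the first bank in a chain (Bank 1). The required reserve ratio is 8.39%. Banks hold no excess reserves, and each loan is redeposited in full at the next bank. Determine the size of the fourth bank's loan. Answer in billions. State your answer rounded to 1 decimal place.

Each bank lends a fraction (1 − rr) = 0.9161 of the deposit it receives, so Bank 4 receives 97.6·0.9161^3 and lends 97.6·0.9161^4 ≈ 68.7419 billion.

₹68.7 billion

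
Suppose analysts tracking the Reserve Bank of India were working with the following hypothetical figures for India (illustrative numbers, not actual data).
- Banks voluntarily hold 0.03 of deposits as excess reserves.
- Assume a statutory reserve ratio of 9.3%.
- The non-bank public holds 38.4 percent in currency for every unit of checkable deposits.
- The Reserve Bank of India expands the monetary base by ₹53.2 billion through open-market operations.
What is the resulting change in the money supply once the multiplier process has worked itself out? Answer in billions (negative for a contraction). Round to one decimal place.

₹145.2 billion

The money multiplier is m = (1 + c) / (rr + e + c) = (1 + 0.384) / (0.093 + 0.03 + 0.384) ≈ 2.7298.
The purchase adds 53.2 billion of base, so ΔM = m × ΔMB = 2.7298 × (+53.2) ≈ 145.2254 billion.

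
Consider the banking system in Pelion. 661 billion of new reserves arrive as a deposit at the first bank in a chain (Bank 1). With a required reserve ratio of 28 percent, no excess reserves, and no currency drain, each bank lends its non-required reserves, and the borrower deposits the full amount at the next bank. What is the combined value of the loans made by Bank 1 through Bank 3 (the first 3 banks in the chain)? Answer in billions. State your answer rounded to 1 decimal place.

Bank i lends (1 − rr)^i of the original deposit: Bank 1 lends 661·0.7200 = 475.9200, Bank 2 lends 661·0.7200² = 342.6624, and so on.
Summing a geometric series: total = 661·[0.7200·(1 − 0.7200^3) / (1 − 0.7200)] ≈ 1065.2993 billion.

1065.3 billion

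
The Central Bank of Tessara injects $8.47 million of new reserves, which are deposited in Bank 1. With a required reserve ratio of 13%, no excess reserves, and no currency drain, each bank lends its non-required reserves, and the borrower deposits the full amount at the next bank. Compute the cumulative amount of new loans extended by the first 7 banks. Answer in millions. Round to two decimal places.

$35.30 million

Bank i lends (1 − rr)^i of the original deposit: Bank 1 lends 8.47·0.8700 = 7.3689, Bank 2 lends 8.47·0.8700² ≈ 6.4109, and so on.
Summing a geometric series: total = 8.47·[0.8700·(1 − 0.8700^7) / (1 − 0.8700)] ≈ 35.2996 million.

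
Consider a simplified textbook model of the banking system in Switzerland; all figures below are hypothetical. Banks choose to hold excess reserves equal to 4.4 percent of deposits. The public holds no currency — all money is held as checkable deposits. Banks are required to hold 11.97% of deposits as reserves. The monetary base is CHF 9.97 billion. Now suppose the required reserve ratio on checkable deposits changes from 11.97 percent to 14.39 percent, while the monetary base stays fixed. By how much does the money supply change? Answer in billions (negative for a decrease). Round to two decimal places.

-7.84 billion

Initially m₁ = 1 / (0.1197 + 0.044) ≈ 6.1087, so M₁ = 6.1087 × 9.97 ≈ 60.9037 billion.
After the change m₂ = 1 / (0.1439 + 0.044) ≈ 5.3220, so M₂ = 5.3220 × 9.97 ≈ 53.0603 billion.
ΔM = M₂ − M₁ = 53.0603 − 60.9037 = -7.8434 billion.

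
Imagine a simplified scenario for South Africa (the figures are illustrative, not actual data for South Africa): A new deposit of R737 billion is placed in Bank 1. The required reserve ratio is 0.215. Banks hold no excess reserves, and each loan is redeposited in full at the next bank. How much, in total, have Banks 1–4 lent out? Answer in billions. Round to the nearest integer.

R1669 billion

Bank i lends (1 − rr)^i of the original deposit: Bank 1 lends 737·0.7850 = 578.5450, Bank 2 lends 737·0.7850² ≈ 454.1578, and so on.
Summing a geometric series: total = 737·[0.7850·(1 − 0.7850^4) / (1 − 0.7850)] ≈ 1669.0801 billion.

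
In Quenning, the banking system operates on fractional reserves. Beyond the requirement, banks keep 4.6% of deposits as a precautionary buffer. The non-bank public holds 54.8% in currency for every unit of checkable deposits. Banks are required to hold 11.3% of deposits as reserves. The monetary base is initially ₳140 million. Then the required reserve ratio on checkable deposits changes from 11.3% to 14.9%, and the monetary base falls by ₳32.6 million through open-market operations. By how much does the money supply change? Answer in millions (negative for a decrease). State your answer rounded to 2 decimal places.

Before: m₁ = (1 + 0.548) / (0.113 + 0.046 + 0.548) ≈ 2.189533, MB₁ = 140, so M₁ = 2.189533 × 140 ≈ 306.5346 million.
After: m₂ = (1 + 0.548) / (0.149 + 0.046 + 0.548) ≈ 2.083445, MB₂ = 140 − 32.6 = 107.4, so M₂ = 2.083445 × 107.4 ≈ 223.762 million.
ΔM = M₂ − M₁ = 223.762 − 306.5346 = -82.7726 million.

-82.77 million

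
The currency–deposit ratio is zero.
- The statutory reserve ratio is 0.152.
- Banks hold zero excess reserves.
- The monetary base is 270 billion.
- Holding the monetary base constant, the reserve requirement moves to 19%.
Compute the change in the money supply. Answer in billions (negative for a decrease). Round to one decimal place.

Initially m₁ = 1 / (0.152) ≈ 6.57895, so M₁ = 6.57895 × 270 = 1776.3165 billion.
After the change m₂ = 1 / (0.19) ≈ 5.26316, so M₂ = 5.26316 × 270 = 1421.0532 billion.
ΔM = M₂ − M₁ = 1421.0532 − 1776.3165 = -355.2633 billion.

-355.3 billion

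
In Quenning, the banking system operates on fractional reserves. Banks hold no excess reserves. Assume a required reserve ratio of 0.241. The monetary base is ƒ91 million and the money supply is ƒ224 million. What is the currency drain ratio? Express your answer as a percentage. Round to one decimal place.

27.8%

Using m = M/MB = 224/91 ≈ 2.461538. From m = (1 + c)/(c + rr + e), rearranging gives 1 + c = m·(c + rr + e), so c·(1 − m) = m·(rr + e) − 1.
Hence c = [m·(rr + e) − 1]/(1 − m) = [2.461538 × (0.241 + 0) − 1] / (1 − 2.461538) ≈ 0.278316.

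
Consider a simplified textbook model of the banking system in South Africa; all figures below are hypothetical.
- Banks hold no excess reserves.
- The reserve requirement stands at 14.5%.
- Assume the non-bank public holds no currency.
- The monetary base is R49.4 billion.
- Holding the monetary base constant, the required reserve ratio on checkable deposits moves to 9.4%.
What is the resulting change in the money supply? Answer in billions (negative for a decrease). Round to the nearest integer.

Initially m₁ = 1 / (0.145) ≈ 6.8966, so M₁ = 6.8966 × 49.4 ≈ 340.692 billion.
After the change m₂ = 1 / (0.094) ≈ 10.6383, so M₂ = 10.6383 × 49.4 ≈ 525.532 billion.
ΔM = M₂ − M₁ = 525.532 − 340.692 = 184.84 billion.

R185 billion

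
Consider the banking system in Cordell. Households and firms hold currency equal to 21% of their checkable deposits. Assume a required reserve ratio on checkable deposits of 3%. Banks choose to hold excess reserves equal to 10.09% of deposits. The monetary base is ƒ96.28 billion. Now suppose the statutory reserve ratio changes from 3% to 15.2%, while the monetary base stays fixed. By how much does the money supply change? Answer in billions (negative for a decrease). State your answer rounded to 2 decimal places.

Initially m₁ = (1 + 0.21) / (0.03 + 0.1009 + 0.21) ≈ 3.54943, so M₁ = 3.54943 × 96.28 ≈ 341.7391 billion.
After the change m₂ = (1 + 0.21) / (0.152 + 0.1009 + 0.21) ≈ 2.61396, so M₂ = 2.61396 × 96.28 ≈ 251.6721 billion.
ΔM = M₂ − M₁ = 251.6721 − 341.7391 = -90.067 billion.

-90.07 billion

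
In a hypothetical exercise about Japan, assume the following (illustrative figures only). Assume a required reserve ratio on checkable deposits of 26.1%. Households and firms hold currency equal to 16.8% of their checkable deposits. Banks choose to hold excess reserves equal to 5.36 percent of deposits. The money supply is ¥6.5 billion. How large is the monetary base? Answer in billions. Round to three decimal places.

¥2.686 billion

The money multiplier is m = (1 + c) / (rr + e + c) = (1 + 0.168) / (0.261 + 0.0536 + 0.168) ≈ 2.42022.
MB = M / m = 6.5 / 2.42022 ≈ 2.6857 billion.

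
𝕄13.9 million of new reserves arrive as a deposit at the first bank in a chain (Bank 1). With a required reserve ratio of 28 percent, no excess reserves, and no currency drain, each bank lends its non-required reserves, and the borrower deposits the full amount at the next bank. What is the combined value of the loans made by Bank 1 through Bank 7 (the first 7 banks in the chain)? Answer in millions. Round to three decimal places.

𝕄32.158 million

Bank i lends (1 − rr)^i of the original deposit: Bank 1 lends 13.9·0.7200 = 10.0080, Bank 2 lends 13.9·0.7200² ≈ 7.2058, and so on.
Summing a geometric series: total = 13.9·[0.7200·(1 − 0.7200^7) / (1 − 0.7200)] ≈ 32.1576 million.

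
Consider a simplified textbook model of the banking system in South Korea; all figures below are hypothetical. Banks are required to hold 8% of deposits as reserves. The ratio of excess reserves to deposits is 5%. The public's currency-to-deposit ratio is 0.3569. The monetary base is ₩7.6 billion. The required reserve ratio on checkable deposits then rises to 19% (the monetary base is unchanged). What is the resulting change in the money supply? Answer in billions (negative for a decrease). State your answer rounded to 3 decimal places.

Initially m₁ = (1 + 0.3569) / (0.08 + 0.05 + 0.3569) ≈ 2.78681, so M₁ = 2.78681 × 7.6 ≈ 21.1798 billion.
After the change m₂ = (1 + 0.3569) / (0.19 + 0.05 + 0.3569) ≈ 2.27325, so M₂ = 2.27325 × 7.6 = 17.2767 billion.
ΔM = M₂ − M₁ = 17.2767 − 21.1798 = -3.9031 billion.

-3.903 billion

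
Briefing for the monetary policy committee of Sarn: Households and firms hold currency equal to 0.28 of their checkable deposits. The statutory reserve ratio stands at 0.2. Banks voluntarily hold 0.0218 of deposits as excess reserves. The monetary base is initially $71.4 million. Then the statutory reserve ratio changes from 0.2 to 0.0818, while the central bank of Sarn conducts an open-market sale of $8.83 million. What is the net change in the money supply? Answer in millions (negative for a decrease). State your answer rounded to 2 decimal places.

Before: m₁ = (1 + 0.28) / (0.2 + 0.0218 + 0.28) ≈ 2.55082, MB₁ = 71.4, so M₁ = 2.55082 × 71.4 ≈ 182.1285 million.
After: m₂ = (1 + 0.28) / (0.0818 + 0.0218 + 0.28) ≈ 3.33681, MB₂ = 71.4 − 8.83 = 62.57, so M₂ = 3.33681 × 62.57 ≈ 208.7842 million.
ΔM = M₂ − M₁ = 208.7842 − 182.1285 = 26.6557 million.

$26.66 million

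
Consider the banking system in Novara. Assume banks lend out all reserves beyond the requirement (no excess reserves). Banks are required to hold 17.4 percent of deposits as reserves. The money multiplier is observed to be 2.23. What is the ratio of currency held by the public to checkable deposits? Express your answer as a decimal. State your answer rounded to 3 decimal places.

Using m = 2.23. From m = (1 + c)/(c + rr + e), rearranging gives 1 + c = m·(c + rr + e), so c·(1 − m) = m·(rr + e) − 1.
Hence c = [m·(rr + e) − 1]/(1 − m) = [2.23 × (0.174 + 0) − 1] / (1 − 2.23) ≈ 0.497545.

0.498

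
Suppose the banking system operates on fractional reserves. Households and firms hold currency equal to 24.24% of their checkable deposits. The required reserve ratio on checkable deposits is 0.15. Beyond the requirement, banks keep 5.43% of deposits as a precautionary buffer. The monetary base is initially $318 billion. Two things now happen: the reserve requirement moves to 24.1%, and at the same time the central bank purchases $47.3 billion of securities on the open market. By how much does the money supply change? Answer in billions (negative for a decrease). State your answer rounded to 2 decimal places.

-40.39 billion

Before: m₁ = (1 + 0.2424) / (0.15 + 0.0543 + 0.2424) ≈ 2.781285, MB₁ = 318, so M₁ = 2.781285 × 318 ≈ 884.4486 billion.
After: m₂ = (1 + 0.2424) / (0.241 + 0.0543 + 0.2424) ≈ 2.310582, MB₂ = 318 + 47.3 = 365.3, so M₂ = 2.310582 × 365.3 ≈ 844.0556 billion.
ΔM = M₂ − M₁ = 844.0556 − 884.4486 = -40.393 billion.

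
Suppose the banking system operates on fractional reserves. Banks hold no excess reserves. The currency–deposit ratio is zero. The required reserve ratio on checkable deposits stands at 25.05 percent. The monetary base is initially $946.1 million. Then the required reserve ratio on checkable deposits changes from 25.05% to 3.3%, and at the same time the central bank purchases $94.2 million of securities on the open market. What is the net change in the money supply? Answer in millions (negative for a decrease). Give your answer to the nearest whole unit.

$27747 million

Before: m₁ = 1 / (0.2505) ≈ 3.99202, MB₁ = 946.1, so M₁ = 3.99202 × 946.1 ≈ 3776.8501 million.
After: m₂ = 1 / (0.033) ≈ 30.30303, MB₂ = 946.1 + 94.2 = 1040.3, so M₂ = 30.30303 × 1040.3 ≈ 31524.2421 million.
ΔM = M₂ − M₁ = 31524.2421 − 3776.8501 = 27747.392 million.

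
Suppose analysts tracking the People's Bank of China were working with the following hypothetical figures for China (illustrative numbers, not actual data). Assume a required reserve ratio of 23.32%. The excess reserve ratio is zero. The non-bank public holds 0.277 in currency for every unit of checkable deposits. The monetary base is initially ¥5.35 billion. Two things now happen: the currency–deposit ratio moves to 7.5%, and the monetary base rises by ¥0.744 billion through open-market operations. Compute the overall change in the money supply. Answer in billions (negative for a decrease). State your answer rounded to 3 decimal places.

¥7.865 billion

Before: m₁ = (1 + 0.277) / (0.2332 + 0.277) ≈ 2.50294, MB₁ = 5.35, so M₁ = 2.50294 × 5.35 ≈ 13.3907 billion.
After: m₂ = (1 + 0.075) / (0.2332 + 0.075) ≈ 3.48799, MB₂ = 5.35 + 0.744 = 6.094, so M₂ = 3.48799 × 6.094 ≈ 21.2558 billion.
ΔM = M₂ − M₁ = 21.2558 − 13.3907 = 7.8651 billion.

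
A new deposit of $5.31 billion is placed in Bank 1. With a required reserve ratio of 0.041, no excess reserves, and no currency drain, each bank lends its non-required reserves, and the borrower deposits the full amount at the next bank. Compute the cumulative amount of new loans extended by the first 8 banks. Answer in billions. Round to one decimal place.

Bank i lends (1 − rr)^i of the original deposit: Bank 1 lends 5.31·0.9590 ≈ 5.0923, Bank 2 lends 5.31·0.9590² ≈ 4.8835, and so on.
Summing a geometric series: total = 5.31·[0.9590·(1 − 0.9590^8) / (1 − 0.9590)] ≈ 35.3480 billion.

$35.3 billion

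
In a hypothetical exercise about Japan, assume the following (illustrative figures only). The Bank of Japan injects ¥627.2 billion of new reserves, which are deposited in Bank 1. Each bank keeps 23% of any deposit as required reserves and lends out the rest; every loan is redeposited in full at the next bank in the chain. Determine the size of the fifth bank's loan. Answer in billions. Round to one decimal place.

¥169.8 billion

Each bank lends a fraction (1 − rr) = 0.7700 of the deposit it receives, so Bank 5 receives 627.2·0.7700^4 and lends 627.2·0.7700^5 ≈ 169.7695 billion.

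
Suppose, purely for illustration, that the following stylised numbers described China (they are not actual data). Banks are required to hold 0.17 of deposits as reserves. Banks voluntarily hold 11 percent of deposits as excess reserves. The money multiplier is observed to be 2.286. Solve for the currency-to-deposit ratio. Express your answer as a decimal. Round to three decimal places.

Using m = 2.286. From m = (1 + c)/(c + rr + e), rearranging gives 1 + c = m·(c + rr + e), so c·(1 − m) = m·(rr + e) − 1.
Hence c = [m·(rr + e) − 1]/(1 − m) = [2.286 × (0.17 + 0.11) − 1] / (1 − 2.286) ≈ 0.279876.

0.280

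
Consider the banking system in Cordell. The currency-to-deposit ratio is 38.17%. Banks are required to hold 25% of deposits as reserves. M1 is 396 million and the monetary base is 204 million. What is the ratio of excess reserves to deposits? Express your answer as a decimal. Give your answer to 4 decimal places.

Using m = M/MB = 396/204 ≈ 1.941176. Since m = (1 + c)/(c + rr + e), the denominator satisfies c + rr + e = (1 + c)/m = (1 + 0.3817) / 1.941176 ≈ 0.711785.
With c = 0.3817 and rr = 0.25, the ratio of excess reserves to deposits is 0.711785 − 0.3817 − 0.25 = 0.080085.

0.0801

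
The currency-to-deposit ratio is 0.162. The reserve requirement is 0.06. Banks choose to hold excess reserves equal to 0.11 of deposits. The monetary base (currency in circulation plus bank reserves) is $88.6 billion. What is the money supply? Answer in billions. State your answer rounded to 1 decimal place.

The money multiplier is m = (1 + c) / (rr + e + c) = (1 + 0.162) / (0.06 + 0.11 + 0.162) = 3.5.
So M = m × MB = 3.5 × 88.6 = 310.1 billion.

$310.1 billion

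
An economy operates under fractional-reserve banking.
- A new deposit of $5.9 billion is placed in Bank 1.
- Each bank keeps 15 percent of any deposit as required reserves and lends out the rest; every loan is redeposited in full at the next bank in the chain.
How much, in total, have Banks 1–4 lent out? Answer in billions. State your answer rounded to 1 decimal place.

Bank i lends (1 − rr)^i of the original deposit: Bank 1 lends 5.9·0.8500 = 5.0150, Bank 2 lends 5.9·0.8500² ≈ 4.2628, and so on.
Summing a geometric series: total = 5.9·[0.8500·(1 − 0.8500^4) / (1 − 0.8500)] ≈ 15.9809 billion.

$16.0 billion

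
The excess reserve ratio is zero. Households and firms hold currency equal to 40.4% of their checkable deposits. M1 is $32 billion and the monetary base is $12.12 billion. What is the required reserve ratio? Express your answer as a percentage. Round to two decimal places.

12.78%

Using m = M/MB = 32/12.12 ≈ 2.640264. Since m = (1 + c)/(c + rr + e), the denominator satisfies c + rr + e = (1 + c)/m = (1 + 0.404) / 2.640264 ≈ 0.531765.
With c = 0.404 and e = 0, the required reserve ratio is 0.531765 − 0.404 − 0 = 0.127765.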